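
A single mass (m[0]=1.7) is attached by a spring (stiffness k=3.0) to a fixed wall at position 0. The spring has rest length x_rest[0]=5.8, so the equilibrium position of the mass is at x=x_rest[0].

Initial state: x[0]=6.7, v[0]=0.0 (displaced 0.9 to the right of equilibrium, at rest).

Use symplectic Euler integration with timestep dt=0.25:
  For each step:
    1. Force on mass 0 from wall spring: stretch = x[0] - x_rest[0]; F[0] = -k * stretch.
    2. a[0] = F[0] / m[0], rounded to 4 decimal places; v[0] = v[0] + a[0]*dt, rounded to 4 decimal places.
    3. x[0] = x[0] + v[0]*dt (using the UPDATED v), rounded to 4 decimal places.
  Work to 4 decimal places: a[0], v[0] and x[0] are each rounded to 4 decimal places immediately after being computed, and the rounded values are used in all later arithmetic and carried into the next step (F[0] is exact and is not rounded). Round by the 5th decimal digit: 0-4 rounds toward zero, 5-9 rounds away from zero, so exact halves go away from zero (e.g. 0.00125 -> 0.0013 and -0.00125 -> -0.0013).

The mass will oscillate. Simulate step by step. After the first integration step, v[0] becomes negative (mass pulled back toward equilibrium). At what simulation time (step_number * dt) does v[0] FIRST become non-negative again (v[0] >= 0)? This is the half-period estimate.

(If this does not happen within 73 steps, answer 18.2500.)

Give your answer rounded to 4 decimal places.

Answer: 2.5000

Derivation:
Step 0: x=[6.7000] v=[0.0000]
Step 1: x=[6.6007] v=[-0.3971]
Step 2: x=[6.4131] v=[-0.7504]
Step 3: x=[6.1579] v=[-1.0209]
Step 4: x=[5.8632] v=[-1.1788]
Step 5: x=[5.5615] v=[-1.2067]
Step 6: x=[5.2861] v=[-1.1015]
Step 7: x=[5.0674] v=[-0.8748]
Step 8: x=[4.9295] v=[-0.5516]
Step 9: x=[4.8876] v=[-0.1676]
Step 10: x=[4.9463] v=[0.2349]
First v>=0 after going negative at step 10, time=2.5000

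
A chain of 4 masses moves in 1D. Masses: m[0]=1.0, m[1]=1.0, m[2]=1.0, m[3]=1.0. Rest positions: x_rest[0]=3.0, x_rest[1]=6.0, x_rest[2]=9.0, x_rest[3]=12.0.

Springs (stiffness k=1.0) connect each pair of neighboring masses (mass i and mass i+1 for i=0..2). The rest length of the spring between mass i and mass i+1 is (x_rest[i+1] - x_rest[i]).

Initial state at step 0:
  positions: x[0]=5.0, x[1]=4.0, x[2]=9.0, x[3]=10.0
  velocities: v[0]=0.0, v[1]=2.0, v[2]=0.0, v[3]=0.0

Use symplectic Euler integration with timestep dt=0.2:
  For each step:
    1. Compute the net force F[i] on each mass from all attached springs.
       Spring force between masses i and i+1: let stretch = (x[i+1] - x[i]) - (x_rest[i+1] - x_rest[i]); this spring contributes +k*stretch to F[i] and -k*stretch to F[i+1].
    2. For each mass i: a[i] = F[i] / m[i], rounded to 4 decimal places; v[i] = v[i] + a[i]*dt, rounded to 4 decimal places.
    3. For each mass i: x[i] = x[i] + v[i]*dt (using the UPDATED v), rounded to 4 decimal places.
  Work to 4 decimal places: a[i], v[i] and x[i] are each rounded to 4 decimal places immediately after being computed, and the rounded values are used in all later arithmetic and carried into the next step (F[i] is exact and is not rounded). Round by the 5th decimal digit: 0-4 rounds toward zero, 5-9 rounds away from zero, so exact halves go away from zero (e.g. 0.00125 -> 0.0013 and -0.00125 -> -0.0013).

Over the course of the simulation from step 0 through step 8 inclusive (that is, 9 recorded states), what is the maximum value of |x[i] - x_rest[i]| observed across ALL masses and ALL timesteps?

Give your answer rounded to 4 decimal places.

Step 0: x=[5.0000 4.0000 9.0000 10.0000] v=[0.0000 2.0000 0.0000 0.0000]
Step 1: x=[4.8400 4.6400 8.8400 10.0800] v=[-0.8000 3.2000 -0.8000 0.4000]
Step 2: x=[4.5520 5.4560 8.5616 10.2304] v=[-1.4400 4.0800 -1.3920 0.7520]
Step 3: x=[4.1802 6.3601 8.2257 10.4340] v=[-1.8592 4.5203 -1.6794 1.0182]
Step 4: x=[3.7756 7.2516 7.9035 10.6693] v=[-2.0232 4.4574 -1.6109 1.1765]
Step 5: x=[3.3900 8.0301 7.6659 10.9140] v=[-1.9280 3.8926 -1.1881 1.2233]
Step 6: x=[3.0700 8.6084 7.5728 11.1487] v=[-1.6000 2.8917 -0.4656 1.1737]
Step 7: x=[2.8515 8.9238 7.6641 11.3604] v=[-1.0923 1.5769 0.4567 1.0585]
Step 8: x=[2.7559 8.9459 7.9537 11.5442] v=[-0.4778 0.1105 1.4479 0.9192]
Max displacement = 2.9459

Answer: 2.9459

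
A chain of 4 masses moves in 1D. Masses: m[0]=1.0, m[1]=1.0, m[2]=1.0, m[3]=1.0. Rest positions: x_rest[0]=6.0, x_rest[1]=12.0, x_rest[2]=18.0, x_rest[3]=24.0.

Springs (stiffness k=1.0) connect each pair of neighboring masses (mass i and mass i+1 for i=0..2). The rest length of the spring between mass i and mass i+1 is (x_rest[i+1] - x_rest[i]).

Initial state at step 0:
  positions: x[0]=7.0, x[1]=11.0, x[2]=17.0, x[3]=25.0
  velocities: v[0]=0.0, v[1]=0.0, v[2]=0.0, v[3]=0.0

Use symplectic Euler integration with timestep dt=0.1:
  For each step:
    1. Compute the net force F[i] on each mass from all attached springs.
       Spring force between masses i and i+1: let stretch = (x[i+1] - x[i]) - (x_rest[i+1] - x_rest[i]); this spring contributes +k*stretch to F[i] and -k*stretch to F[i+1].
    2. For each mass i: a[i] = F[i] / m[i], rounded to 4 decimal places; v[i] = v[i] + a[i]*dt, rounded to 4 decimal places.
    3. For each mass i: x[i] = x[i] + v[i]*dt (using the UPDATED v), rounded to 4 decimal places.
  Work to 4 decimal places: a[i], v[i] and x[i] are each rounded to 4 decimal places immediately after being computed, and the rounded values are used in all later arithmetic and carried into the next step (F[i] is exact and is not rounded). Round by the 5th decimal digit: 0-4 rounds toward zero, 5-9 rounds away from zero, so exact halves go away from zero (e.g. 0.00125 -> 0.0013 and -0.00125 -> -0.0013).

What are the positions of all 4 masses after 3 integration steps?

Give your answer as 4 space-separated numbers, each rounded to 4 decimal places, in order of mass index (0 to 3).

Answer: 6.8820 11.1180 17.1180 24.8820

Derivation:
Step 0: x=[7.0000 11.0000 17.0000 25.0000] v=[0.0000 0.0000 0.0000 0.0000]
Step 1: x=[6.9800 11.0200 17.0200 24.9800] v=[-0.2000 0.2000 0.2000 -0.2000]
Step 2: x=[6.9404 11.0596 17.0596 24.9404] v=[-0.3960 0.3960 0.3960 -0.3960]
Step 3: x=[6.8820 11.1180 17.1180 24.8820] v=[-0.5841 0.5841 0.5841 -0.5841]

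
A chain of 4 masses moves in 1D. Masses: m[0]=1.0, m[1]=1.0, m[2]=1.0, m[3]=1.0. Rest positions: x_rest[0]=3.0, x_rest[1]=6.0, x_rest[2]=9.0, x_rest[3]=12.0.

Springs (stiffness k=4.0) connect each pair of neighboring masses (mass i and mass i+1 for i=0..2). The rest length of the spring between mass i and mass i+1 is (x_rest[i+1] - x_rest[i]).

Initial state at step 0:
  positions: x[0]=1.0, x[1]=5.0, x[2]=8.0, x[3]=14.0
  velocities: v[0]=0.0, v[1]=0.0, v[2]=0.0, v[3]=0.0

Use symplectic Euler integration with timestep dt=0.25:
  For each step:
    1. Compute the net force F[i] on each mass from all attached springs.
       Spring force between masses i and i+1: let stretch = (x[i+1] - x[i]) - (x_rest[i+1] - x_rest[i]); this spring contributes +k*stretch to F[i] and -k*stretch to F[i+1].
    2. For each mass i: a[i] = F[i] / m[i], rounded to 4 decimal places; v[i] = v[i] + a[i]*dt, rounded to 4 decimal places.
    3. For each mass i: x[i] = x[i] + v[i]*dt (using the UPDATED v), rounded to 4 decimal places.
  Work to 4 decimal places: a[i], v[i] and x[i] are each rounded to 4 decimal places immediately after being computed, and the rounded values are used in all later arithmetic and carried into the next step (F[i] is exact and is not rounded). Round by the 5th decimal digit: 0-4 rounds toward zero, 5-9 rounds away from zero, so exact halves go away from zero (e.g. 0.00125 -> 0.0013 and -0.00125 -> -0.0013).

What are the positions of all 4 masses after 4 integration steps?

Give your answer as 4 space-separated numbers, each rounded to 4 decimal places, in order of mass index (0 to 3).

Step 0: x=[1.0000 5.0000 8.0000 14.0000] v=[0.0000 0.0000 0.0000 0.0000]
Step 1: x=[1.2500 4.7500 8.7500 13.2500] v=[1.0000 -1.0000 3.0000 -3.0000]
Step 2: x=[1.6250 4.6250 9.6250 12.1250] v=[1.5000 -0.5000 3.5000 -4.5000]
Step 3: x=[2.0000 5.0000 9.8750 11.1250] v=[1.5000 1.5000 1.0000 -4.0000]
Step 4: x=[2.3750 5.8438 9.2188 10.5625] v=[1.5000 3.3750 -2.6250 -2.2500]

Answer: 2.3750 5.8438 9.2188 10.5625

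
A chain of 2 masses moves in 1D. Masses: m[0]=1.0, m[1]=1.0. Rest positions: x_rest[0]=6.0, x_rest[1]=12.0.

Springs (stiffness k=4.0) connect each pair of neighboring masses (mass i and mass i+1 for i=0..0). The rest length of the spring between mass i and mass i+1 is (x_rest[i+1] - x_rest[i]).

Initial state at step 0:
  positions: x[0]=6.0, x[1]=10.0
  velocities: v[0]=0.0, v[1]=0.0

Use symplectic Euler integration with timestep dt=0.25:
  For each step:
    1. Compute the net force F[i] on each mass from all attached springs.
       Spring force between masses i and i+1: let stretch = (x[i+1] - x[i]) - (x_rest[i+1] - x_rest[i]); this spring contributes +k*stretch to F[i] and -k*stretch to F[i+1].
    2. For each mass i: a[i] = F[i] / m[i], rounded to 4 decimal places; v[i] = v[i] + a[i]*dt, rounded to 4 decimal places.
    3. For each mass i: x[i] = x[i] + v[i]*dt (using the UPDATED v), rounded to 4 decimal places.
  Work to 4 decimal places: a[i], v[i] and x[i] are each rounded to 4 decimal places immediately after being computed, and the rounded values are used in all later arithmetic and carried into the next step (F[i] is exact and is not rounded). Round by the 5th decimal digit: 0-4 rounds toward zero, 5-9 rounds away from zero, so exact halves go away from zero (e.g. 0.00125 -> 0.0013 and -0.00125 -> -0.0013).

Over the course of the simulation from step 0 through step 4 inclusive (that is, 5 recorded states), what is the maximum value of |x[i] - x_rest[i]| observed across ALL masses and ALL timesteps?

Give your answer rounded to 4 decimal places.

Answer: 2.0625

Derivation:
Step 0: x=[6.0000 10.0000] v=[0.0000 0.0000]
Step 1: x=[5.5000 10.5000] v=[-2.0000 2.0000]
Step 2: x=[4.7500 11.2500] v=[-3.0000 3.0000]
Step 3: x=[4.1250 11.8750] v=[-2.5000 2.5000]
Step 4: x=[3.9375 12.0625] v=[-0.7500 0.7500]
Max displacement = 2.0625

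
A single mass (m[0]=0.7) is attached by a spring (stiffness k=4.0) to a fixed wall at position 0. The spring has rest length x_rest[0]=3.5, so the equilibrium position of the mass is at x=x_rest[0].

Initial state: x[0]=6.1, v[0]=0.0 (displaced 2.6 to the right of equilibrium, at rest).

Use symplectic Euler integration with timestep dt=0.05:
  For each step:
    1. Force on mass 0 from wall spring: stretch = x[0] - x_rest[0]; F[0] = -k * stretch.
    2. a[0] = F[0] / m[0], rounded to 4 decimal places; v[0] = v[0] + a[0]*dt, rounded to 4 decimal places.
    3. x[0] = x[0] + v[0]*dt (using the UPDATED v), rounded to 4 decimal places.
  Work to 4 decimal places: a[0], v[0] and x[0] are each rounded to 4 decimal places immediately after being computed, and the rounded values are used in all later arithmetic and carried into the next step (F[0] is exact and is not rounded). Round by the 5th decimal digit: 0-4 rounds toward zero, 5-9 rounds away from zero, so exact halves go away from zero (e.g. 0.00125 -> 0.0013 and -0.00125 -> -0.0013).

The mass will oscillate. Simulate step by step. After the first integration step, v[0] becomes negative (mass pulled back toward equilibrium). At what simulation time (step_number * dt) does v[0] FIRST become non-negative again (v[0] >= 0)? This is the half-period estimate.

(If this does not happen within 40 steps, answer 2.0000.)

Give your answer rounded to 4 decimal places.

Answer: 1.3500

Derivation:
Step 0: x=[6.1000] v=[0.0000]
Step 1: x=[6.0629] v=[-0.7429]
Step 2: x=[5.9891] v=[-1.4752]
Step 3: x=[5.8798] v=[-2.1864]
Step 4: x=[5.7365] v=[-2.8663]
Step 5: x=[5.5612] v=[-3.5053]
Step 6: x=[5.3565] v=[-4.0942]
Step 7: x=[5.1253] v=[-4.6246]
Step 8: x=[4.8709] v=[-5.0890]
Step 9: x=[4.5969] v=[-5.4807]
Step 10: x=[4.3072] v=[-5.7941]
Step 11: x=[4.0060] v=[-6.0247]
Step 12: x=[3.6975] v=[-6.1693]
Step 13: x=[3.3862] v=[-6.2257]
Step 14: x=[3.0765] v=[-6.1932]
Step 15: x=[2.7729] v=[-6.0722]
Step 16: x=[2.4797] v=[-5.8645]
Step 17: x=[2.2011] v=[-5.5730]
Step 18: x=[1.9410] v=[-5.2019]
Step 19: x=[1.7032] v=[-4.7565]
Step 20: x=[1.4910] v=[-4.2431]
Step 21: x=[1.3075] v=[-3.6691]
Step 22: x=[1.1554] v=[-3.0427]
Step 23: x=[1.0368] v=[-2.3728]
Step 24: x=[0.9534] v=[-1.6690]
Step 25: x=[0.9063] v=[-0.9414]
Step 26: x=[0.8963] v=[-0.2003]
Step 27: x=[0.9235] v=[0.5436]
First v>=0 after going negative at step 27, time=1.3500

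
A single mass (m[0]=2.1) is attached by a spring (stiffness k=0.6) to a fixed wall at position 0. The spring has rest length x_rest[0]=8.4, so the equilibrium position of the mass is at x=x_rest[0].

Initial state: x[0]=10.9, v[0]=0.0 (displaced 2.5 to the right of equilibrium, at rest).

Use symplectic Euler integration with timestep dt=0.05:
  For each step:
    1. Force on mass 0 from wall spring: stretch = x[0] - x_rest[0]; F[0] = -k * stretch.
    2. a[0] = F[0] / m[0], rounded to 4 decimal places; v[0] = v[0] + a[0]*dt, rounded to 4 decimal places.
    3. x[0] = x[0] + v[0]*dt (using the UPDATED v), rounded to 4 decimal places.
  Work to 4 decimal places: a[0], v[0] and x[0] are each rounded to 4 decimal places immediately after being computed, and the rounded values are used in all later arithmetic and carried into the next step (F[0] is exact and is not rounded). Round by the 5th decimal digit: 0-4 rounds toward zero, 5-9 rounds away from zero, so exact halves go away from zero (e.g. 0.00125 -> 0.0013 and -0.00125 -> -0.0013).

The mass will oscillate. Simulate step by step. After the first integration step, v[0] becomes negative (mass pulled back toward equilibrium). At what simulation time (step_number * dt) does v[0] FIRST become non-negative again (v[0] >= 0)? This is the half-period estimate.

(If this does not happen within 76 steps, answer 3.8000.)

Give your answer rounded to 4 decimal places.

Step 0: x=[10.9000] v=[0.0000]
Step 1: x=[10.8982] v=[-0.0357]
Step 2: x=[10.8946] v=[-0.0714]
Step 3: x=[10.8893] v=[-0.1070]
Step 4: x=[10.8822] v=[-0.1426]
Step 5: x=[10.8733] v=[-0.1781]
Step 6: x=[10.8626] v=[-0.2134]
Step 7: x=[10.8502] v=[-0.2486]
Step 8: x=[10.8360] v=[-0.2836]
Step 9: x=[10.8201] v=[-0.3184]
Step 10: x=[10.8025] v=[-0.3530]
Step 11: x=[10.7831] v=[-0.3873]
Step 12: x=[10.7620] v=[-0.4213]
Step 13: x=[10.7393] v=[-0.4550]
Step 14: x=[10.7149] v=[-0.4884]
Step 15: x=[10.6888] v=[-0.5215]
Step 16: x=[10.6611] v=[-0.5542]
Step 17: x=[10.6318] v=[-0.5865]
Step 18: x=[10.6009] v=[-0.6184]
Step 19: x=[10.5684] v=[-0.6498]
Step 20: x=[10.5344] v=[-0.6808]
Step 21: x=[10.4988] v=[-0.7113]
Step 22: x=[10.4617] v=[-0.7413]
Step 23: x=[10.4232] v=[-0.7708]
Step 24: x=[10.3832] v=[-0.7997]
Step 25: x=[10.3418] v=[-0.8280]
Step 26: x=[10.2990] v=[-0.8557]
Step 27: x=[10.2549] v=[-0.8828]
Step 28: x=[10.2094] v=[-0.9093]
Step 29: x=[10.1626] v=[-0.9352]
Step 30: x=[10.1146] v=[-0.9604]
Step 31: x=[10.0654] v=[-0.9849]
Step 32: x=[10.0150] v=[-1.0087]
Step 33: x=[9.9634] v=[-1.0318]
Step 34: x=[9.9107] v=[-1.0541]
Step 35: x=[9.8569] v=[-1.0757]
Step 36: x=[9.8021] v=[-1.0965]
Step 37: x=[9.7463] v=[-1.1165]
Step 38: x=[9.6895] v=[-1.1357]
Step 39: x=[9.6318] v=[-1.1541]
Step 40: x=[9.5732] v=[-1.1717]
Step 41: x=[9.5138] v=[-1.1885]
Step 42: x=[9.4536] v=[-1.2044]
Step 43: x=[9.3926] v=[-1.2195]
Step 44: x=[9.3309] v=[-1.2337]
Step 45: x=[9.2686] v=[-1.2470]
Step 46: x=[9.2056] v=[-1.2594]
Step 47: x=[9.1421] v=[-1.2709]
Step 48: x=[9.0780] v=[-1.2815]
Step 49: x=[9.0134] v=[-1.2912]
Step 50: x=[8.9484] v=[-1.3000]
Step 51: x=[8.8830] v=[-1.3078]
Step 52: x=[8.8173] v=[-1.3147]
Step 53: x=[8.7513] v=[-1.3207]
Step 54: x=[8.6850] v=[-1.3257]
Step 55: x=[8.6185] v=[-1.3298]
Step 56: x=[8.5519] v=[-1.3329]
Step 57: x=[8.4851] v=[-1.3351]
Step 58: x=[8.4183] v=[-1.3363]
Step 59: x=[8.3515] v=[-1.3366]
Step 60: x=[8.2847] v=[-1.3359]
Step 61: x=[8.2180] v=[-1.3343]
Step 62: x=[8.1514] v=[-1.3317]
Step 63: x=[8.0850] v=[-1.3282]
Step 64: x=[8.0188] v=[-1.3237]
Step 65: x=[7.9529] v=[-1.3183]
Step 66: x=[7.8873] v=[-1.3119]
Step 67: x=[7.8221] v=[-1.3046]
Step 68: x=[7.7573] v=[-1.2963]
Step 69: x=[7.6929] v=[-1.2871]
Step 70: x=[7.6291] v=[-1.2770]
Step 71: x=[7.5658] v=[-1.2660]
Step 72: x=[7.5031] v=[-1.2541]
Step 73: x=[7.4410] v=[-1.2413]
Step 74: x=[7.3796] v=[-1.2276]
Step 75: x=[7.3190] v=[-1.2130]
Step 76: x=[7.2591] v=[-1.1976]
v[0] did not become non-negative within 76 steps; using fallback time=3.8000

Answer: 3.8000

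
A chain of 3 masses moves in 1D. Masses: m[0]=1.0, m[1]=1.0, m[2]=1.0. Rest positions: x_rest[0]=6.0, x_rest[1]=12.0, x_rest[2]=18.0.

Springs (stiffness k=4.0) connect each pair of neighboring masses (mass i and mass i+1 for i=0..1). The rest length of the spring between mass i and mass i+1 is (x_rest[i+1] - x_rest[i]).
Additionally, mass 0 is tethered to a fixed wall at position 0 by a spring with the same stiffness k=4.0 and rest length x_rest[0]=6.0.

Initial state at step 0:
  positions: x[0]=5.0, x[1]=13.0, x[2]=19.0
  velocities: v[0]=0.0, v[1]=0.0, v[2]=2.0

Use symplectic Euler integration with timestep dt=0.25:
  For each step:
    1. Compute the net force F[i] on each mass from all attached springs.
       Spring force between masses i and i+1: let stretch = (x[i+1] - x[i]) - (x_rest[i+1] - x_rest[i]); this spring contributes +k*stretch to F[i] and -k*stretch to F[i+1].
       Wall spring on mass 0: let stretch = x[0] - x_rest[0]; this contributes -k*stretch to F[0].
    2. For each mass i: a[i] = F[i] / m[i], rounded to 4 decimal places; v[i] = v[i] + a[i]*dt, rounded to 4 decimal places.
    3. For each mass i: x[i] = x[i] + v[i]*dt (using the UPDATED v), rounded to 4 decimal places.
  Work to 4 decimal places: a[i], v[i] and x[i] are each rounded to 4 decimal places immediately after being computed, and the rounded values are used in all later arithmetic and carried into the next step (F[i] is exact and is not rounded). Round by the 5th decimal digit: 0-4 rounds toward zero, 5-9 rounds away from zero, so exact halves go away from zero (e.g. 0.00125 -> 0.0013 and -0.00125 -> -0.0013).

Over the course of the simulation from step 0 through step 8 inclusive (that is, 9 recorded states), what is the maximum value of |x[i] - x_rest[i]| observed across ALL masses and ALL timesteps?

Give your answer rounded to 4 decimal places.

Answer: 2.2248

Derivation:
Step 0: x=[5.0000 13.0000 19.0000] v=[0.0000 0.0000 2.0000]
Step 1: x=[5.7500 12.5000 19.5000] v=[3.0000 -2.0000 2.0000]
Step 2: x=[6.7500 12.0625 19.7500] v=[4.0000 -1.7500 1.0000]
Step 3: x=[7.3906 12.2188 19.5781] v=[2.5625 0.6250 -0.6875]
Step 4: x=[7.3906 13.0078 19.0664] v=[0.0001 3.1561 -2.0468]
Step 5: x=[6.9473 13.9072 18.5401] v=[-1.7733 3.5975 -2.1054]
Step 6: x=[6.5071 14.2248 18.3555] v=[-1.7607 1.2705 -0.7383]
Step 7: x=[6.3696 13.6457 18.6383] v=[-0.5501 -2.3165 1.1310]
Step 8: x=[6.4587 12.4957 19.1729] v=[0.3564 -4.6000 2.1384]
Max displacement = 2.2248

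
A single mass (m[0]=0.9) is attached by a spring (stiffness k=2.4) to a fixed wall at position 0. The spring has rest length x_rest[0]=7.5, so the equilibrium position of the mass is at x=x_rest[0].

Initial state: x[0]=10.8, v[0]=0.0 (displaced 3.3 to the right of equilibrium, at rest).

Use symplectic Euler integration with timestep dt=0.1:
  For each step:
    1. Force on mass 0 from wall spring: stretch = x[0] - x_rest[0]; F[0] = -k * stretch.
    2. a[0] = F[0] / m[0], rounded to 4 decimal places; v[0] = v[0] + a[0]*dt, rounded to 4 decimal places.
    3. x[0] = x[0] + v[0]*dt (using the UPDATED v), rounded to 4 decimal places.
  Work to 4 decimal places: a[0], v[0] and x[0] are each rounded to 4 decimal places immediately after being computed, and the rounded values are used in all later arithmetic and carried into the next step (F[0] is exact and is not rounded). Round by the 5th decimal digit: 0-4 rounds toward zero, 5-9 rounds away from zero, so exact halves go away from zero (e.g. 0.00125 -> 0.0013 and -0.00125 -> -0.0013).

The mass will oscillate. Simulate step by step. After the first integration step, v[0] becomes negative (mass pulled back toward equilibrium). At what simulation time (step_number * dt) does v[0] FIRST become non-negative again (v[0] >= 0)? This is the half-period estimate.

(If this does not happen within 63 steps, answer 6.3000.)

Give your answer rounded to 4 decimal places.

Answer: 2.0000

Derivation:
Step 0: x=[10.8000] v=[0.0000]
Step 1: x=[10.7120] v=[-0.8800]
Step 2: x=[10.5384] v=[-1.7365]
Step 3: x=[10.2837] v=[-2.5467]
Step 4: x=[9.9548] v=[-3.2890]
Step 5: x=[9.5604] v=[-3.9436]
Step 6: x=[9.1111] v=[-4.4930]
Step 7: x=[8.6188] v=[-4.9226]
Step 8: x=[8.0967] v=[-5.2210]
Step 9: x=[7.5587] v=[-5.3801]
Step 10: x=[7.0191] v=[-5.3958]
Step 11: x=[6.4923] v=[-5.2676]
Step 12: x=[5.9924] v=[-4.9989]
Step 13: x=[5.5327] v=[-4.5969]
Step 14: x=[5.1255] v=[-4.0723]
Step 15: x=[4.7816] v=[-3.4391]
Step 16: x=[4.5102] v=[-2.7142]
Step 17: x=[4.3185] v=[-1.9169]
Step 18: x=[4.2117] v=[-1.0685]
Step 19: x=[4.1925] v=[-0.1916]
Step 20: x=[4.2615] v=[0.6904]
First v>=0 after going negative at step 20, time=2.0000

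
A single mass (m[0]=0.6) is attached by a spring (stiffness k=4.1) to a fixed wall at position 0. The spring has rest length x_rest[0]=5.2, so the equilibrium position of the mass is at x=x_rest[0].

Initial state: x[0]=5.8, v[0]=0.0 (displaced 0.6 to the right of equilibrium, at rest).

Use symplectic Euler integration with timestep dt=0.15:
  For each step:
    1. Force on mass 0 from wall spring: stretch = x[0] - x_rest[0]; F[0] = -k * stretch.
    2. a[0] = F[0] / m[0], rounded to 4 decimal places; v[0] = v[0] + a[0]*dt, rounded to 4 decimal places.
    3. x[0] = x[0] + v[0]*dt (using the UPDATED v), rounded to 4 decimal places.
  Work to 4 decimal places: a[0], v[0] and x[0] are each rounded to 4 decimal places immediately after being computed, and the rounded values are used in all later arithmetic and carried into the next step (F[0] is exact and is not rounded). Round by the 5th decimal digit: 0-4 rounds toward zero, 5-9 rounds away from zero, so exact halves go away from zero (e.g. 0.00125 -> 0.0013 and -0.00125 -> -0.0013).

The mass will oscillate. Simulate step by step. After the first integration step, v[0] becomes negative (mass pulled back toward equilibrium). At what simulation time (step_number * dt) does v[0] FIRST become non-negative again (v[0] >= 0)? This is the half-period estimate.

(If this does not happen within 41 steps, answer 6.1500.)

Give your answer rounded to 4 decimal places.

Answer: 1.2000

Derivation:
Step 0: x=[5.8000] v=[0.0000]
Step 1: x=[5.7078] v=[-0.6150]
Step 2: x=[5.5375] v=[-1.1355]
Step 3: x=[5.3153] v=[-1.4814]
Step 4: x=[5.0754] v=[-1.5996]
Step 5: x=[4.8546] v=[-1.4719]
Step 6: x=[4.6869] v=[-1.1179]
Step 7: x=[4.5981] v=[-0.5920]
Step 8: x=[4.6019] v=[0.0250]
First v>=0 after going negative at step 8, time=1.2000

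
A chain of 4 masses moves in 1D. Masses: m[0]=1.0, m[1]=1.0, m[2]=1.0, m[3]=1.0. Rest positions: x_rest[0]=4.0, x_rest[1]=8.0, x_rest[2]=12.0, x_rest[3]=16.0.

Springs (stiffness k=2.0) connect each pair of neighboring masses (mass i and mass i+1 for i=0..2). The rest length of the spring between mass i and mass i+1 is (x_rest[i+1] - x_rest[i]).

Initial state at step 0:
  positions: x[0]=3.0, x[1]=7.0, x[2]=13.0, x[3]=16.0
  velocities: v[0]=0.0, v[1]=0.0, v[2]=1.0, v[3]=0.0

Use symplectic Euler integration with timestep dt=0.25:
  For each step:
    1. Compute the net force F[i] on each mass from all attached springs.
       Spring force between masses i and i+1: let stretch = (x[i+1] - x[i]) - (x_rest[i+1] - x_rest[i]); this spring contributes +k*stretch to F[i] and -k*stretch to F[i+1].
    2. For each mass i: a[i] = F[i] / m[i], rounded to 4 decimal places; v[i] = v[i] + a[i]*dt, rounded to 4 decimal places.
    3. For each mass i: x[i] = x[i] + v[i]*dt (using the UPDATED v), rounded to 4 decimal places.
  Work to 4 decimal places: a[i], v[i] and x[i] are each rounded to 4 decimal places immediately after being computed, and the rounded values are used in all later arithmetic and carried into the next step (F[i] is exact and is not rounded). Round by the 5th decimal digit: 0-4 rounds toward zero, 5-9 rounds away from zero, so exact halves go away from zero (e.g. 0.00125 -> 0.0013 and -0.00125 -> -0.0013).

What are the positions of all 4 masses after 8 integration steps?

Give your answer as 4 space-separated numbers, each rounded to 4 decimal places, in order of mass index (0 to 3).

Step 0: x=[3.0000 7.0000 13.0000 16.0000] v=[0.0000 0.0000 1.0000 0.0000]
Step 1: x=[3.0000 7.2500 12.8750 16.1250] v=[0.0000 1.0000 -0.5000 0.5000]
Step 2: x=[3.0313 7.6719 12.4531 16.3438] v=[0.1250 1.6875 -1.6875 0.8750]
Step 3: x=[3.1426 8.1114 11.9199 16.5762] v=[0.4453 1.7578 -2.1328 0.9297]
Step 4: x=[3.3750 8.4058 11.4927 16.7266] v=[0.9297 1.1777 -1.7089 0.6016]
Step 5: x=[3.7363 8.4573 11.3339 16.7228] v=[1.4451 0.2058 -0.6354 -0.0154]
Step 6: x=[4.1877 8.2782 11.4891 16.5453] v=[1.8056 -0.7164 0.6208 -0.7099]
Step 7: x=[4.6504 7.9892 11.8750 16.2358] v=[1.8509 -1.1562 1.5435 -1.2380]
Step 8: x=[5.0305 7.7685 12.3203 15.8812] v=[1.5203 -0.8827 1.7810 -1.4184]

Answer: 5.0305 7.7685 12.3203 15.8812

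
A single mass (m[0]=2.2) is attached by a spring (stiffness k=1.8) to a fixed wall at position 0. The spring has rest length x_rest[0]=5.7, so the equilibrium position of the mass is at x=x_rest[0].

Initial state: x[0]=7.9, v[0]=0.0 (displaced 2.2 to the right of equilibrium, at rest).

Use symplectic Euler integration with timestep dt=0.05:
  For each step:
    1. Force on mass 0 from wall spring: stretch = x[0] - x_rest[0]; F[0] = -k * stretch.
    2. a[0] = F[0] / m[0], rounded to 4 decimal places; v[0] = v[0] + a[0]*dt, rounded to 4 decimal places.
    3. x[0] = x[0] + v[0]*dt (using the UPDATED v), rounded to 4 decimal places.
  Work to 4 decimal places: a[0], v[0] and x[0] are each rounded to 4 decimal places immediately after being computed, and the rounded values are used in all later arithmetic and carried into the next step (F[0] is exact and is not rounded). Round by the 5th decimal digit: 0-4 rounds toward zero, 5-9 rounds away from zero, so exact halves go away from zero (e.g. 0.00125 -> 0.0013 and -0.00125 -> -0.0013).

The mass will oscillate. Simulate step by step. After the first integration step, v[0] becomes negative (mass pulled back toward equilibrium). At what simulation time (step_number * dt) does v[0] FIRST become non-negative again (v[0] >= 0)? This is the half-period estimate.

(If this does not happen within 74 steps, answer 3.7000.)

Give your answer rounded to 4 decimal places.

Answer: 3.5000

Derivation:
Step 0: x=[7.9000] v=[0.0000]
Step 1: x=[7.8955] v=[-0.0900]
Step 2: x=[7.8865] v=[-0.1798]
Step 3: x=[7.8730] v=[-0.2693]
Step 4: x=[7.8551] v=[-0.3582]
Step 5: x=[7.8328] v=[-0.4464]
Step 6: x=[7.8061] v=[-0.5337]
Step 7: x=[7.7751] v=[-0.6199]
Step 8: x=[7.7399] v=[-0.7048]
Step 9: x=[7.7005] v=[-0.7883]
Step 10: x=[7.6570] v=[-0.8701]
Step 11: x=[7.6095] v=[-0.9502]
Step 12: x=[7.5581] v=[-1.0283]
Step 13: x=[7.5029] v=[-1.1043]
Step 14: x=[7.4440] v=[-1.1781]
Step 15: x=[7.3815] v=[-1.2494]
Step 16: x=[7.3156] v=[-1.3182]
Step 17: x=[7.2464] v=[-1.3843]
Step 18: x=[7.1740] v=[-1.4476]
Step 19: x=[7.0986] v=[-1.5079]
Step 20: x=[7.0203] v=[-1.5651]
Step 21: x=[6.9393] v=[-1.6191]
Step 22: x=[6.8558] v=[-1.6698]
Step 23: x=[6.7699] v=[-1.7171]
Step 24: x=[6.6819] v=[-1.7609]
Step 25: x=[6.5918] v=[-1.8011]
Step 26: x=[6.4999] v=[-1.8376]
Step 27: x=[6.4064] v=[-1.8703]
Step 28: x=[6.3114] v=[-1.8992]
Step 29: x=[6.2152] v=[-1.9242]
Step 30: x=[6.1179] v=[-1.9453]
Step 31: x=[6.0198] v=[-1.9624]
Step 32: x=[5.9210] v=[-1.9755]
Step 33: x=[5.8218] v=[-1.9845]
Step 34: x=[5.7223] v=[-1.9895]
Step 35: x=[5.6228] v=[-1.9904]
Step 36: x=[5.5234] v=[-1.9872]
Step 37: x=[5.4244] v=[-1.9800]
Step 38: x=[5.3260] v=[-1.9687]
Step 39: x=[5.2283] v=[-1.9534]
Step 40: x=[5.1316] v=[-1.9341]
Step 41: x=[5.0361] v=[-1.9108]
Step 42: x=[4.9419] v=[-1.8836]
Step 43: x=[4.8493] v=[-1.8526]
Step 44: x=[4.7584] v=[-1.8178]
Step 45: x=[4.6694] v=[-1.7793]
Step 46: x=[4.5825] v=[-1.7371]
Step 47: x=[4.4979] v=[-1.6914]
Step 48: x=[4.4158] v=[-1.6422]
Step 49: x=[4.3363] v=[-1.5897]
Step 50: x=[4.2596] v=[-1.5339]
Step 51: x=[4.1859] v=[-1.4750]
Step 52: x=[4.1152] v=[-1.4131]
Step 53: x=[4.0478] v=[-1.3483]
Step 54: x=[3.9838] v=[-1.2807]
Step 55: x=[3.9233] v=[-1.2105]
Step 56: x=[3.8664] v=[-1.1378]
Step 57: x=[3.8133] v=[-1.0628]
Step 58: x=[3.7640] v=[-0.9856]
Step 59: x=[3.7187] v=[-0.9064]
Step 60: x=[3.6774] v=[-0.8253]
Step 61: x=[3.6403] v=[-0.7426]
Step 62: x=[3.6074] v=[-0.6583]
Step 63: x=[3.5788] v=[-0.5727]
Step 64: x=[3.5545] v=[-0.4859]
Step 65: x=[3.5346] v=[-0.3981]
Step 66: x=[3.5191] v=[-0.3095]
Step 67: x=[3.5081] v=[-0.2203]
Step 68: x=[3.5016] v=[-0.1306]
Step 69: x=[3.4996] v=[-0.0407]
Step 70: x=[3.5021] v=[0.0493]
First v>=0 after going negative at step 70, time=3.5000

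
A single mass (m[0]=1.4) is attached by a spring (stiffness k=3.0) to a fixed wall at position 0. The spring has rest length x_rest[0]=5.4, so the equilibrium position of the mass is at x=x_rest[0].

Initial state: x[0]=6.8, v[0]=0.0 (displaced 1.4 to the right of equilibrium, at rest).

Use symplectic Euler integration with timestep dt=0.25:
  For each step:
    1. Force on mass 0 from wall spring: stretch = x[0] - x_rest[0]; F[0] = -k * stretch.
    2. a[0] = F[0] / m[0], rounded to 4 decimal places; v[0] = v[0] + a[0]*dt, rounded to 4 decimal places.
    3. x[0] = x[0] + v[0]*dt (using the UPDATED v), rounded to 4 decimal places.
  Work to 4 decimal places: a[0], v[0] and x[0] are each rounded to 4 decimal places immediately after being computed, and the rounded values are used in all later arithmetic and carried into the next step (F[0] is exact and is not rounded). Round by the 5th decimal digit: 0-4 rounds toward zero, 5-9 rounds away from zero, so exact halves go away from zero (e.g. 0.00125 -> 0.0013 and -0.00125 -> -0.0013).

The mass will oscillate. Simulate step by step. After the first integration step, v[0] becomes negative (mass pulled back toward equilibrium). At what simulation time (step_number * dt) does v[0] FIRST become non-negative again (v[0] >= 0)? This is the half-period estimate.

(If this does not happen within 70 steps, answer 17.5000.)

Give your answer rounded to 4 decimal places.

Step 0: x=[6.8000] v=[0.0000]
Step 1: x=[6.6125] v=[-0.7500]
Step 2: x=[6.2626] v=[-1.3996]
Step 3: x=[5.7972] v=[-1.8617]
Step 4: x=[5.2786] v=[-2.0745]
Step 5: x=[4.7762] v=[-2.0095]
Step 6: x=[4.3574] v=[-1.6753]
Step 7: x=[4.0782] v=[-1.1168]
Step 8: x=[3.9760] v=[-0.4087]
Step 9: x=[4.0646] v=[0.3542]
First v>=0 after going negative at step 9, time=2.2500

Answer: 2.2500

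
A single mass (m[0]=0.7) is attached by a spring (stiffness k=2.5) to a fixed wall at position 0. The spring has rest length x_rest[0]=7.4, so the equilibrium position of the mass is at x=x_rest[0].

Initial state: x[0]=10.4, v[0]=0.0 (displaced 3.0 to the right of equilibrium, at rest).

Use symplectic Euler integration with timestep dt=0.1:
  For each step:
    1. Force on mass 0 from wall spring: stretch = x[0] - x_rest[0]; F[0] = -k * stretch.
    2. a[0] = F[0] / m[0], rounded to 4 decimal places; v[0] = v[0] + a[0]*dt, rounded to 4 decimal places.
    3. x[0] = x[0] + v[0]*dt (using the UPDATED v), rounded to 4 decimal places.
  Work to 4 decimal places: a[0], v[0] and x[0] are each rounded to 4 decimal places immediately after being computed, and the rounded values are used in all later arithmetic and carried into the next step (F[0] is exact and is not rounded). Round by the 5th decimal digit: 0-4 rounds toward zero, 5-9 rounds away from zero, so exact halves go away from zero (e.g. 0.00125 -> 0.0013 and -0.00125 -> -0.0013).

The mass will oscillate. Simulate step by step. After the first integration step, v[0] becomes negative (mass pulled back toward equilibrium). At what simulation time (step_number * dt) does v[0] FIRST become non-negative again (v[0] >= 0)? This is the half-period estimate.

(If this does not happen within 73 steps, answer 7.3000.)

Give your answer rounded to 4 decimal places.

Answer: 1.7000

Derivation:
Step 0: x=[10.4000] v=[0.0000]
Step 1: x=[10.2929] v=[-1.0714]
Step 2: x=[10.0824] v=[-2.1046]
Step 3: x=[9.7761] v=[-3.0626]
Step 4: x=[9.3850] v=[-3.9112]
Step 5: x=[8.9230] v=[-4.6201]
Step 6: x=[8.4066] v=[-5.1640]
Step 7: x=[7.8543] v=[-5.5235]
Step 8: x=[7.2857] v=[-5.6858]
Step 9: x=[6.7212] v=[-5.6450]
Step 10: x=[6.1809] v=[-5.4026]
Step 11: x=[5.6842] v=[-4.9672]
Step 12: x=[5.2488] v=[-4.3544]
Step 13: x=[4.8902] v=[-3.5861]
Step 14: x=[4.6212] v=[-2.6897]
Step 15: x=[4.4515] v=[-1.6973]
Step 16: x=[4.3871] v=[-0.6443]
Step 17: x=[4.4303] v=[0.4317]
First v>=0 after going negative at step 17, time=1.7000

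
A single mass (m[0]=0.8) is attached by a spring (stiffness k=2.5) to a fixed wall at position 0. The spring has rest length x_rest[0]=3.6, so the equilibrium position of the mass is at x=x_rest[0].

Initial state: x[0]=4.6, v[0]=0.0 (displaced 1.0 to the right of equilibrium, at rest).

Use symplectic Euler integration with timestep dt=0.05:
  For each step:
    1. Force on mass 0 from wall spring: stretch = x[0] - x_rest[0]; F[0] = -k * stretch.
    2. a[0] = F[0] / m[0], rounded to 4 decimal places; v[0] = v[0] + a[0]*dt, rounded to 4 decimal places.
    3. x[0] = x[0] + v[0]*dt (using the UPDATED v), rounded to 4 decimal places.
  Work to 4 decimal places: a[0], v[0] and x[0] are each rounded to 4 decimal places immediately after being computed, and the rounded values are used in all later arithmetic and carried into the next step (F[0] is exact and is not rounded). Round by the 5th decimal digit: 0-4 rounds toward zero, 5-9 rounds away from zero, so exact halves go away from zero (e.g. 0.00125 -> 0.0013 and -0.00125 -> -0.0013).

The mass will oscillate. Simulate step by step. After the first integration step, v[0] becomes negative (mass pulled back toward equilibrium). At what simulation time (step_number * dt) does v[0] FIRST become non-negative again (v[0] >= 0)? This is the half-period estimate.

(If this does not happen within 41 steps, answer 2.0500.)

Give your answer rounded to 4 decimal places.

Step 0: x=[4.6000] v=[0.0000]
Step 1: x=[4.5922] v=[-0.1563]
Step 2: x=[4.5766] v=[-0.3113]
Step 3: x=[4.5534] v=[-0.4639]
Step 4: x=[4.5228] v=[-0.6129]
Step 5: x=[4.4849] v=[-0.7571]
Step 6: x=[4.4401] v=[-0.8954]
Step 7: x=[4.3888] v=[-1.0267]
Step 8: x=[4.3313] v=[-1.1500]
Step 9: x=[4.2681] v=[-1.2643]
Step 10: x=[4.1997] v=[-1.3687]
Step 11: x=[4.1266] v=[-1.4624]
Step 12: x=[4.0494] v=[-1.5447]
Step 13: x=[3.9687] v=[-1.6149]
Step 14: x=[3.8851] v=[-1.6725]
Step 15: x=[3.7993] v=[-1.7170]
Step 16: x=[3.7119] v=[-1.7481]
Step 17: x=[3.6236] v=[-1.7656]
Step 18: x=[3.5351] v=[-1.7693]
Step 19: x=[3.4471] v=[-1.7592]
Step 20: x=[3.3603] v=[-1.7353]
Step 21: x=[3.2754] v=[-1.6978]
Step 22: x=[3.1930] v=[-1.6471]
Step 23: x=[3.1138] v=[-1.5835]
Step 24: x=[3.0384] v=[-1.5075]
Step 25: x=[2.9674] v=[-1.4198]
Step 26: x=[2.9014] v=[-1.3210]
Step 27: x=[2.8408] v=[-1.2118]
Step 28: x=[2.7861] v=[-1.0932]
Step 29: x=[2.7378] v=[-0.9660]
Step 30: x=[2.6962] v=[-0.8313]
Step 31: x=[2.6617] v=[-0.6901]
Step 32: x=[2.6345] v=[-0.5435]
Step 33: x=[2.6149] v=[-0.3926]
Step 34: x=[2.6030] v=[-0.2387]
Step 35: x=[2.5989] v=[-0.0829]
Step 36: x=[2.6026] v=[0.0735]
First v>=0 after going negative at step 36, time=1.8000

Answer: 1.8000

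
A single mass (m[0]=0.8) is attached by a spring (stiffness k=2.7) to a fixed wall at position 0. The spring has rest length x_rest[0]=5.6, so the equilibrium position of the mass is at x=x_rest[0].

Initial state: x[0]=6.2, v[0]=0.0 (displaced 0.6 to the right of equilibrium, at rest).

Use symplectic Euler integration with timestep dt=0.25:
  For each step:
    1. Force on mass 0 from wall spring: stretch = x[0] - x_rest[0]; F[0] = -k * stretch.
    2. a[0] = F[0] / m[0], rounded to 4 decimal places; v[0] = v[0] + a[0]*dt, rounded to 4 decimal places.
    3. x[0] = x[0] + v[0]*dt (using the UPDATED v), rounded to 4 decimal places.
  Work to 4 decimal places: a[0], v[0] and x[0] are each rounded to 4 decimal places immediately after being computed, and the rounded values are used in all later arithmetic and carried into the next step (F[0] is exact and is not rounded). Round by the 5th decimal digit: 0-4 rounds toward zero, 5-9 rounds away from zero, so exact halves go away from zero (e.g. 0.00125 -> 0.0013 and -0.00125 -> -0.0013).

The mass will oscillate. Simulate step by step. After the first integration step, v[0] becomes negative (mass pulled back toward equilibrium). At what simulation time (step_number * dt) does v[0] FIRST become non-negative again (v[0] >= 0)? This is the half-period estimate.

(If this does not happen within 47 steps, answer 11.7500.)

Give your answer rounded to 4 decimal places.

Step 0: x=[6.2000] v=[0.0000]
Step 1: x=[6.0734] v=[-0.5063]
Step 2: x=[5.8470] v=[-0.9057]
Step 3: x=[5.5685] v=[-1.1141]
Step 4: x=[5.2966] v=[-1.0875]
Step 5: x=[5.0887] v=[-0.8315]
Step 6: x=[4.9887] v=[-0.4001]
Step 7: x=[5.0176] v=[0.1157]
First v>=0 after going negative at step 7, time=1.7500

Answer: 1.7500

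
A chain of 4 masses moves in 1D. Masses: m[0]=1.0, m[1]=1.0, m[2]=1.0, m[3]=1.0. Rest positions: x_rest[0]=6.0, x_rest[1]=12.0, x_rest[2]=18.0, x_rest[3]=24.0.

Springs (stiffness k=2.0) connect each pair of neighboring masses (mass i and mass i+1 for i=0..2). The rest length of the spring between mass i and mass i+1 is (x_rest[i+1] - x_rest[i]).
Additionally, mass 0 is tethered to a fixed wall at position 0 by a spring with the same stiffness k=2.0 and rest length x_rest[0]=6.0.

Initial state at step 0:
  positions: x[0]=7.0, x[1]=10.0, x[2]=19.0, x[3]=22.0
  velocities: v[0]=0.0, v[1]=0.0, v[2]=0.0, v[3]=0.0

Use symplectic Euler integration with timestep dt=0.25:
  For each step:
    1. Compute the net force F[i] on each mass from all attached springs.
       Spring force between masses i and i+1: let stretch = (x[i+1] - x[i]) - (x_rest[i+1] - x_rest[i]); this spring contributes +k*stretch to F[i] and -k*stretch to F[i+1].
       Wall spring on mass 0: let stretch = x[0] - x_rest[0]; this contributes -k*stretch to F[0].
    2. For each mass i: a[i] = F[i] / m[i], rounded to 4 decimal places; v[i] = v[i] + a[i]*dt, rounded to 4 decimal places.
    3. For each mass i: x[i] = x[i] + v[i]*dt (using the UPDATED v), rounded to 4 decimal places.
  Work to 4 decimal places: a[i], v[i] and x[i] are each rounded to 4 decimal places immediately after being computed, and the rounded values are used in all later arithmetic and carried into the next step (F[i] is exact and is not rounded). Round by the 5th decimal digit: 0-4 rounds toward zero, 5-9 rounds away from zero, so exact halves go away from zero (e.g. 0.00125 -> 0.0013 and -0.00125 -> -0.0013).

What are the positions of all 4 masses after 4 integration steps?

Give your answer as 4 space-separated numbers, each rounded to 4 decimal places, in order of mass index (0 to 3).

Answer: 4.6414 13.3553 15.4861 24.0257

Derivation:
Step 0: x=[7.0000 10.0000 19.0000 22.0000] v=[0.0000 0.0000 0.0000 0.0000]
Step 1: x=[6.5000 10.7500 18.2500 22.3750] v=[-2.0000 3.0000 -3.0000 1.5000]
Step 2: x=[5.7188 11.9063 17.0781 22.9844] v=[-3.1250 4.6250 -4.6875 2.4375]
Step 3: x=[4.9961 12.9356 15.9980 23.6055] v=[-2.8907 4.1172 -4.3203 2.4844]
Step 4: x=[4.6414 13.3553 15.4861 24.0257] v=[-1.4190 1.6787 -2.0478 1.6807]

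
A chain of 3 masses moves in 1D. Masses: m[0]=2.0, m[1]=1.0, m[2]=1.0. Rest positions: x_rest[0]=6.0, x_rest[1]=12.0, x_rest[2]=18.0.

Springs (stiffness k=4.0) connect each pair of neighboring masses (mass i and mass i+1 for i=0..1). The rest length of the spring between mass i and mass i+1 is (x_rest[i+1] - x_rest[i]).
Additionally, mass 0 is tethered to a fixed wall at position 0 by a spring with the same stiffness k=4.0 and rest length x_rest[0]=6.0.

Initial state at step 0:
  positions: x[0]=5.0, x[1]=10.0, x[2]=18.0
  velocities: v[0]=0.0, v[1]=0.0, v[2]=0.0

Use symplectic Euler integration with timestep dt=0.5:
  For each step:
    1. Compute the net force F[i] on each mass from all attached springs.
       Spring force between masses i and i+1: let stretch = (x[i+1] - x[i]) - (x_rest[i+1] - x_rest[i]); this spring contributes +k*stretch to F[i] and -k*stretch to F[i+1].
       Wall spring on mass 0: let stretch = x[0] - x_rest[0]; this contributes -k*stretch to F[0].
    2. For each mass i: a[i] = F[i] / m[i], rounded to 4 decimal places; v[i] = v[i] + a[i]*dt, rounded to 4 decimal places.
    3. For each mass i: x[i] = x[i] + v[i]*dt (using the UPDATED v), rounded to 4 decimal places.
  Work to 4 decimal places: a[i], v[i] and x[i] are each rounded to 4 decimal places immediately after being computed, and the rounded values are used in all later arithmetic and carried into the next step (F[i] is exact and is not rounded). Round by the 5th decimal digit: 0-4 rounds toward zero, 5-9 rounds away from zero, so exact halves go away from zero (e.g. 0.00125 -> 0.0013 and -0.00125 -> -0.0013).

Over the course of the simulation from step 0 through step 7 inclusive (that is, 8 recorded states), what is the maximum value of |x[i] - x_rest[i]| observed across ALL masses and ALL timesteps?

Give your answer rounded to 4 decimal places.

Step 0: x=[5.0000 10.0000 18.0000] v=[0.0000 0.0000 0.0000]
Step 1: x=[5.0000 13.0000 16.0000] v=[0.0000 6.0000 -4.0000]
Step 2: x=[6.5000 11.0000 17.0000] v=[3.0000 -4.0000 2.0000]
Step 3: x=[7.0000 10.5000 18.0000] v=[1.0000 -1.0000 2.0000]
Step 4: x=[5.7500 14.0000 17.5000] v=[-2.5000 7.0000 -1.0000]
Step 5: x=[5.7500 12.7500 19.5000] v=[0.0000 -2.5000 4.0000]
Step 6: x=[6.3750 11.2500 20.7500] v=[1.2500 -3.0000 2.5000]
Step 7: x=[6.2500 14.3750 18.5000] v=[-0.2500 6.2500 -4.5000]
Max displacement = 2.7500

Answer: 2.7500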